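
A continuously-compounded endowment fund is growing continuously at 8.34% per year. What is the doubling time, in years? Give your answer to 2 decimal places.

doubling time = ln(2) / |r| = 0.69315 / 0.0834

doubling time ≈ 8.31 years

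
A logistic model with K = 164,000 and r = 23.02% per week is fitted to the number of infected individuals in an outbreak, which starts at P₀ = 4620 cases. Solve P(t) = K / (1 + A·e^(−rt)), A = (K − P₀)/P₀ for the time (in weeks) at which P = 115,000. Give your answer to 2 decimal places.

A = (164000 − 4620)/4620 = 34.49784
115000 = 164000/(1 + 34.49784·e^(−0.2302t)) → 1 + 34.49784·e^(−0.2302t) = 1.42609
e^(−0.2302t) = 0.012351 → t = ln(80.96431)/0.2302 = 4.39401/0.2302

t ≈ 19.09 weeks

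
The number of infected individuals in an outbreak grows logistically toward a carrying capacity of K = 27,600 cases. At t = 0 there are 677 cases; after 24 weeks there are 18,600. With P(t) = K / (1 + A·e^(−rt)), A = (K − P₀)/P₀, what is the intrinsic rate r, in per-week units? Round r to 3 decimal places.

A = (27600 − 677)/677 = 39.76809
18600 = 27600/(1 + 39.76809·e^(−r·24)) → e^(−24r) = (1.48387 − 1)/39.76809 = 0.012167
r = −ln(0.012167)/24 = 4.409/24

r ≈ 0.184 per week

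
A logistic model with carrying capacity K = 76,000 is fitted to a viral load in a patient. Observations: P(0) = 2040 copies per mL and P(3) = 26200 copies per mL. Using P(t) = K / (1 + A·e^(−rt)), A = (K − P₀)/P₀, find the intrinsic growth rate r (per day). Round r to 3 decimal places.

A = (76000 − 2040)/2040 = 36.2549
26200 = 76000/(1 + 36.2549·e^(−r·3)) → e^(−3r) = (2.90076 − 1)/36.2549 = 0.052428
r = −ln(0.052428)/3 = 2.94832/3

r ≈ 0.983 per day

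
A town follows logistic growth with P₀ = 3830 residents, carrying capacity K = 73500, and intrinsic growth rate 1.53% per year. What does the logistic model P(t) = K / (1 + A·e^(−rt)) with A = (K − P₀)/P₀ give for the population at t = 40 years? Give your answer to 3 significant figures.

A = (73500 − 3830)/3830 = 18.1906
P(40) = 73500 / (1 + 18.1906·e^(−0.0153·40)) = 73500 / (1 + 18.1906·0.542265)
= 73500 / 10.86413 ≈ 6765.38

≈ 6,770 residents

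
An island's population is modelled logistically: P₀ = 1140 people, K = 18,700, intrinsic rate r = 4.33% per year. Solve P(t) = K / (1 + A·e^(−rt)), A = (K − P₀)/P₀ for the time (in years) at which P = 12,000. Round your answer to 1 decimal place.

t ≈ 76.6 years

A = (18700 − 1140)/1140 = 15.40351
12000 = 18700/(1 + 15.40351·e^(−0.0433t)) → 1 + 15.40351·e^(−0.0433t) = 1.55833
e^(−0.0433t) = 0.036247 → t = ln(27.58837)/0.0433 = 3.31739/0.0433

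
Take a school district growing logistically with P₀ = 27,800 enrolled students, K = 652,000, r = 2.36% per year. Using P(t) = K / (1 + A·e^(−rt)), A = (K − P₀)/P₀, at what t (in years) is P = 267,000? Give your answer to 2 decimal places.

t ≈ 116.33 years

A = (652000 − 27800)/27800 = 22.45324
267000 = 652000/(1 + 22.45324·e^(−0.0236t)) → 1 + 22.45324·e^(−0.0236t) = 2.44195
e^(−0.0236t) = 0.06422 → t = ln(15.57147)/0.0236 = 2.74544/0.0236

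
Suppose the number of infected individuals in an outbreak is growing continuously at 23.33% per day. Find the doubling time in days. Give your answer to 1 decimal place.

doubling time ≈ 3.0 days

doubling time = ln(2) / |r| = 0.69315 / 0.2333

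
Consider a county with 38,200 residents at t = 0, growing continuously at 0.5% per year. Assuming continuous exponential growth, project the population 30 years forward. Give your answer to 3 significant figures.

P(30) = 38200 · e^(0.005·30) = 38200 · e^(0.15)
= 38200 · 1.16183 ≈ 44382.07

≈ 44,400 residents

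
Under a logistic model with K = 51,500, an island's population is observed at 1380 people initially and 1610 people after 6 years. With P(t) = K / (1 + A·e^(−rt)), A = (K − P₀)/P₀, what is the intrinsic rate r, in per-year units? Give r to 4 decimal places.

r ≈ 0.0265 per year

A = (51500 − 1380)/1380 = 36.31884
1610 = 51500/(1 + 36.31884·e^(−r·6)) → e^(−6r) = (31.98758 − 1)/36.31884 = 0.853209
r = −ln(0.853209)/6 = 0.15875/6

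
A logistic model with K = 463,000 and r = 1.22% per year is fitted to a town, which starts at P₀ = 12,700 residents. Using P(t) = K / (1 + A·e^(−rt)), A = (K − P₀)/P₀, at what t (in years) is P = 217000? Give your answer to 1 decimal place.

t ≈ 282.2 years

A = (463000 − 12700)/12700 = 35.45669
217000 = 463000/(1 + 35.45669·e^(−0.0122t)) → 1 + 35.45669·e^(−0.0122t) = 2.13364
e^(−0.0122t) = 0.031973 → t = ln(31.27684)/0.0122 = 3.44288/0.0122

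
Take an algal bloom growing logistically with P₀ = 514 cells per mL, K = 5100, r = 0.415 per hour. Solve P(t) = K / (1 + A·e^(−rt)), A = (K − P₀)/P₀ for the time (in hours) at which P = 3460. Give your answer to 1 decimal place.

A = (5100 − 514)/514 = 8.92218
3460 = 5100/(1 + 8.92218·e^(−0.415t)) → 1 + 8.92218·e^(−0.415t) = 1.47399
e^(−0.415t) = 0.053125 → t = ln(18.82362)/0.415 = 2.93511/0.415

t ≈ 7.1 hours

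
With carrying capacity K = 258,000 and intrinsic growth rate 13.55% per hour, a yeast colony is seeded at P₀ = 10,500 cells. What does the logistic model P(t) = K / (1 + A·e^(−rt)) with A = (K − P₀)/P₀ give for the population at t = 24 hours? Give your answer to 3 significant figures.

≈ 135,000 cells

A = (258000 − 10500)/10500 = 23.57143
P(24) = 258000 / (1 + 23.57143·e^(−0.1355·24)) = 258000 / (1 + 23.57143·0.038697)
= 258000 / 1.91214 ≈ 134927.54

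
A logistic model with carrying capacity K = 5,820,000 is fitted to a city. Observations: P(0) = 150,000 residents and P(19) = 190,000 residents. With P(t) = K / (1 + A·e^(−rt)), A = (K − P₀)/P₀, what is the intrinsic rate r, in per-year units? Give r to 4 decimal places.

r ≈ 0.0128 per year

A = (5820000 − 150000)/150000 = 37.8
190000 = 5820000/(1 + 37.8·e^(−r·19)) → e^(−19r) = (30.63158 − 1)/37.8 = 0.783904
r = −ln(0.783904)/19 = 0.24347/19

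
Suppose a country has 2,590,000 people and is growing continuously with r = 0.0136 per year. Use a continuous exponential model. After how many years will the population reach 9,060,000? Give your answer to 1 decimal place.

t ≈ 92.1 years

9060000 = 2590000 · e^(0.0136·t)
t = ln(9060000/2590000) / 0.0136 = ln(3.49807) / 0.0136 = 1.25221 / 0.0136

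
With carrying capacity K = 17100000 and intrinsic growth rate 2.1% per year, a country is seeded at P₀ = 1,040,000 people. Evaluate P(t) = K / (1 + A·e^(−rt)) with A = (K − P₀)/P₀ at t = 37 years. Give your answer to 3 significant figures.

A = (17100000 − 1040000)/1040000 = 15.44231
P(37) = 17100000 / (1 + 15.44231·e^(−0.021·37)) = 17100000 / (1 + 15.44231·0.459783)
= 17100000 / 8.10012 ≈ 2111081.11

≈ 2,110,000 people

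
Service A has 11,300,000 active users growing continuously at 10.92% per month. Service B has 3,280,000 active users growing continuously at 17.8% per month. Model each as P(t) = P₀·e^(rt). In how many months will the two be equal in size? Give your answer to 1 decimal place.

t ≈ 18.0 months

11300000·e^(0.1092t) = 3280000·e^(0.178t)
11300000/3280000 = e^((0.178 − 0.1092)t) → ln(3.44512) = 0.0688·t
t = 1.23696 / 0.0688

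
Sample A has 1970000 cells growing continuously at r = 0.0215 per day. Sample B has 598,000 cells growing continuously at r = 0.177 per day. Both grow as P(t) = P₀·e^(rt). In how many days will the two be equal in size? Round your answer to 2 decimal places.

t ≈ 7.67 days

1970000·e^(0.0215t) = 598000·e^(0.177t)
1970000/598000 = e^((0.177 − 0.0215)t) → ln(3.29431) = 0.1555·t
t = 1.1922 / 0.1555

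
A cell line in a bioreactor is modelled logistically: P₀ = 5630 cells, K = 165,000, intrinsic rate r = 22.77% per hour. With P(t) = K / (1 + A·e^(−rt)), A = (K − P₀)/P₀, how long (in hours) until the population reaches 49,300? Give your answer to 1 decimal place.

A = (165000 − 5630)/5630 = 28.30728
49300 = 165000/(1 + 28.30728·e^(−0.2277t)) → 1 + 28.30728·e^(−0.2277t) = 3.34686
e^(−0.2277t) = 0.082906 → t = ln(12.06179)/0.2277 = 2.49004/0.2277

t ≈ 10.9 hours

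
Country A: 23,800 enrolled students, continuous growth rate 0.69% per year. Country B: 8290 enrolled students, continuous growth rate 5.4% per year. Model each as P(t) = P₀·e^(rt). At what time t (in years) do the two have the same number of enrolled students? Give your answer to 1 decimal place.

t ≈ 22.4 years

23800·e^(0.0069t) = 8290·e^(0.054t)
23800/8290 = e^((0.054 − 0.0069)t) → ln(2.87093) = 0.0471·t
t = 1.05464 / 0.0471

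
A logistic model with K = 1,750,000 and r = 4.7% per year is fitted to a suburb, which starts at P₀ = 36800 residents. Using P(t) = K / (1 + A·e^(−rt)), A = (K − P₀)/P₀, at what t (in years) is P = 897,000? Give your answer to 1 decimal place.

t ≈ 82.8 years

A = (1750000 − 36800)/36800 = 46.55435
897000 = 1750000/(1 + 46.55435·e^(−0.047t)) → 1 + 46.55435·e^(−0.047t) = 1.95095
e^(−0.047t) = 0.020427 → t = ln(48.95574)/0.047 = 3.89092/0.047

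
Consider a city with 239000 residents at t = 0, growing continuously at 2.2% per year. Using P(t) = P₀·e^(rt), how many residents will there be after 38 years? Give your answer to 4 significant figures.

P(38) = 239000 · e^(0.022·38) = 239000 · e^(0.836)
= 239000 · 2.30712 ≈ 551401.68

≈ 551,400 residents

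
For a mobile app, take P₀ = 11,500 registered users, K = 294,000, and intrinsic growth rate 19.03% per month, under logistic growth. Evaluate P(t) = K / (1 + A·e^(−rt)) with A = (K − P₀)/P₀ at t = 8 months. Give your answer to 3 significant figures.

A = (294000 − 11500)/11500 = 24.56522
P(8) = 294000 / (1 + 24.56522·e^(−0.1903·8)) = 294000 / (1 + 24.56522·0.218188)
= 294000 / 6.35983 ≈ 46227.68

≈ 46,200 registered users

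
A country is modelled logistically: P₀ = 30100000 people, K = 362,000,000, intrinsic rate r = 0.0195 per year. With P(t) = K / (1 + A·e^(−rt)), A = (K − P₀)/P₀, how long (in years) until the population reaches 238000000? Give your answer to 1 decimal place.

A = (362000000 − 30100000)/30100000 = 11.02658
238000000 = 362000000/(1 + 11.02658·e^(−0.0195t)) → 1 + 11.02658·e^(−0.0195t) = 1.52101
e^(−0.0195t) = 0.04725 → t = ln(21.16392)/0.0195 = 3.0523/0.0195

t ≈ 156.5 years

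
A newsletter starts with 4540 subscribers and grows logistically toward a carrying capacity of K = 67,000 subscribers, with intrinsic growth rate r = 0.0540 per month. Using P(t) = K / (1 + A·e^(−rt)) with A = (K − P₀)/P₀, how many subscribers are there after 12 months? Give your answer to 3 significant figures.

A = (67000 − 4540)/4540 = 13.75771
P(12) = 67000 / (1 + 13.75771·e^(−0.054·12)) = 67000 / (1 + 13.75771·0.523091)
= 67000 / 8.19653 ≈ 8174.19

≈ 8,170 subscribers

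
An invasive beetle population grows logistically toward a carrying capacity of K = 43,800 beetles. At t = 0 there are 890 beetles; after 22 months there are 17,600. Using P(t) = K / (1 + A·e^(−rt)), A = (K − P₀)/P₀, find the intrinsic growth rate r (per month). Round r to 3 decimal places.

r ≈ 0.158 per month

A = (43800 − 890)/890 = 48.21348
17600 = 43800/(1 + 48.21348·e^(−r·22)) → e^(−22r) = (2.48864 − 1)/48.21348 = 0.030876
r = −ln(0.030876)/22 = 3.47778/22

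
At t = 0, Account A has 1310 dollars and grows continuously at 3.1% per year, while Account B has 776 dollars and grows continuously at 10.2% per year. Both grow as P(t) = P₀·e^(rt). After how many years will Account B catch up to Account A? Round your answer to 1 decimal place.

t ≈ 7.4 years

1310·e^(0.031t) = 776·e^(0.102t)
1310/776 = e^((0.102 − 0.031)t) → ln(1.68814) = 0.071·t
t = 0.52363 / 0.071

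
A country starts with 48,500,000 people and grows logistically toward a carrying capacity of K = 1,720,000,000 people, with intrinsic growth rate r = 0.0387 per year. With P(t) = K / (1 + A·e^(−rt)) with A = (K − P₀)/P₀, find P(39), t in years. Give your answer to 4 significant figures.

A = (1720000000 − 48500000)/48500000 = 34.46392
P(39) = 1720000000 / (1 + 34.46392·e^(−0.0387·39)) = 1720000000 / (1 + 34.46392·0.221065)
= 1720000000 / 8.61875 ≈ 199564797.37

≈ 199,600,000 people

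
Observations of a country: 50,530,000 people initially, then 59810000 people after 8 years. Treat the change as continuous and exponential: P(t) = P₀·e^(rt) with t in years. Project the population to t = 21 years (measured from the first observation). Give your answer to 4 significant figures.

r = ln(59810000/50530000) / 8 ≈ 0.021076 per year
P(21) = 50530000 · e^(0.021076·21) = 50530000 · 1.55673 ≈ 78661753.21

≈ 78,660,000 people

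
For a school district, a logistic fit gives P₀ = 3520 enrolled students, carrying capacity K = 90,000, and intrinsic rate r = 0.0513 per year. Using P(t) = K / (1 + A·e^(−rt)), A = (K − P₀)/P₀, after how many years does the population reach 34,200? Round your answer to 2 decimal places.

A = (90000 − 3520)/3520 = 24.56818
34200 = 90000/(1 + 24.56818·e^(−0.0513t)) → 1 + 24.56818·e^(−0.0513t) = 2.63158
e^(−0.0513t) = 0.06641 → t = ln(15.05792)/0.0513 = 2.7119/0.0513

t ≈ 52.86 years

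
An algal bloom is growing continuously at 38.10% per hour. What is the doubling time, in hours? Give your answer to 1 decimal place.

doubling time ≈ 1.8 hours

doubling time = ln(2) / |r| = 0.69315 / 0.381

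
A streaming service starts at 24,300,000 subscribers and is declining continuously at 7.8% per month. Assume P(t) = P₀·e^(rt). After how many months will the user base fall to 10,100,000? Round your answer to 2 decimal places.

10100000 = 24300000 · e^(-0.078·t)
t = ln(10100000/24300000) / -0.078 = ln(0.41564) / -0.078 = -0.87794 / -0.078

t ≈ 11.26 months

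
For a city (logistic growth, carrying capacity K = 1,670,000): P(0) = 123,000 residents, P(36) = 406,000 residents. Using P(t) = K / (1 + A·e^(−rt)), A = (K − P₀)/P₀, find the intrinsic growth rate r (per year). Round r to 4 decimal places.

r ≈ 0.0388 per year

A = (1670000 − 123000)/123000 = 12.57724
406000 = 1670000/(1 + 12.57724·e^(−r·36)) → e^(−36r) = (4.1133 − 1)/12.57724 = 0.247535
r = −ln(0.247535)/36 = 1.39621/36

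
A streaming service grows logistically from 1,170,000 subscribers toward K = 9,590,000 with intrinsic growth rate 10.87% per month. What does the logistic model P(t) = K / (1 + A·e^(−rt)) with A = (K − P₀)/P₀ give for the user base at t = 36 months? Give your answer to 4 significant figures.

≈ 8,385,000 subscribers

A = (9590000 − 1170000)/1170000 = 7.19658
P(36) = 9590000 / (1 + 7.19658·e^(−0.1087·36)) = 9590000 / (1 + 7.19658·0.019976)
= 9590000 / 1.14376 ≈ 8384609.16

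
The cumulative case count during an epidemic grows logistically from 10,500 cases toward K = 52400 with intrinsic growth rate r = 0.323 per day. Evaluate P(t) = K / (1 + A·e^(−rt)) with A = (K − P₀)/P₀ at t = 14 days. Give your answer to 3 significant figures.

≈ 50,200 cases

A = (52400 − 10500)/10500 = 3.99048
P(14) = 52400 / (1 + 3.99048·e^(−0.323·14)) = 52400 / (1 + 3.99048·0.010867)
= 52400 / 1.04337 ≈ 50222.09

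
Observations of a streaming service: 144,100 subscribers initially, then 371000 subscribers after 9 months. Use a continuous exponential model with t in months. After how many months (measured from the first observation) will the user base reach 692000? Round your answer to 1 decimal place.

t ≈ 14.9 months

r = ln(371000/144100) / 9 ≈ 0.105077 per month
t = ln(692000/144100) / r = 1.56908 / 0.105077 ≈ 14.933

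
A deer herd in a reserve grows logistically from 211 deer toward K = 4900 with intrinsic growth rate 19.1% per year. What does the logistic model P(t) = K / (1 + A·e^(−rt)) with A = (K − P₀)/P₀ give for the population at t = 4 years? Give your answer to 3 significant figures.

A = (4900 − 211)/211 = 22.22275
P(4) = 4900 / (1 + 22.22275·e^(−0.191·4)) = 4900 / (1 + 22.22275·0.465799)
= 4900 / 11.35135 ≈ 431.67

≈ 432 deer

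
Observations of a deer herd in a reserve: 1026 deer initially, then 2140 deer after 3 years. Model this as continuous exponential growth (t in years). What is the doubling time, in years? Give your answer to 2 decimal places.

r = ln(2140/1026) / 3 = ln(2.08577) / 3 ≈ 0.245046 per year
doubling time = ln 2 / |r| = 0.69315 / 0.245046

doubling time ≈ 2.83 years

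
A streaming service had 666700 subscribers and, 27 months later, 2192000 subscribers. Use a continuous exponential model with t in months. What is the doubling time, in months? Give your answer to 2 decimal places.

r = ln(2192000/666700) / 27 = ln(3.28784) / 27 ≈ 0.044083 per month
doubling time = ln 2 / |r| = 0.69315 / 0.044083

doubling time ≈ 15.72 months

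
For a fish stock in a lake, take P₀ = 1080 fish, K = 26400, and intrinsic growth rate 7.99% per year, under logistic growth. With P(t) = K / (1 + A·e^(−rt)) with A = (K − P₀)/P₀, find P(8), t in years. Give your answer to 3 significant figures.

≈ 1,970 fish

A = (26400 − 1080)/1080 = 23.44444
P(8) = 26400 / (1 + 23.44444·e^(−0.0799·8)) = 26400 / (1 + 23.44444·0.527714)
= 26400 / 13.37197 ≈ 1974.28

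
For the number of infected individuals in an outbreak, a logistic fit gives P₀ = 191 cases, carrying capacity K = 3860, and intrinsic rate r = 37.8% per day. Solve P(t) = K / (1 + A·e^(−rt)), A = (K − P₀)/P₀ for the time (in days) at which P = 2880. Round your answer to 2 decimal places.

A = (3860 − 191)/191 = 19.20942
2880 = 3860/(1 + 19.20942·e^(−0.378t)) → 1 + 19.20942·e^(−0.378t) = 1.34028
e^(−0.378t) = 0.017714 → t = ln(56.45219)/0.378 = 4.03339/0.378

t ≈ 10.67 days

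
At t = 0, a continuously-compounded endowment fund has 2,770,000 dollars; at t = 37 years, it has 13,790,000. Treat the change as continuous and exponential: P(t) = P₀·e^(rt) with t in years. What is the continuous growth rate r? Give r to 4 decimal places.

13790000 = 2770000 · e^(r·37)
e^(37r) = 13790000/2770000 = 4.97834
r = ln(4.97834) / 37 = 1.6051 / 37

r ≈ 0.0434 per year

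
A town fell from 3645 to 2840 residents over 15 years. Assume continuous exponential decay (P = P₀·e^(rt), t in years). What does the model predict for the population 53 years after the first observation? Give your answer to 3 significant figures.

r = ln(2840/3645) / 15 ≈ -0.016637 per year
P(53) = 3645 · e^(-0.016637·53) = 3645 · 0.41406 ≈ 1509.24

≈ 1,510 residents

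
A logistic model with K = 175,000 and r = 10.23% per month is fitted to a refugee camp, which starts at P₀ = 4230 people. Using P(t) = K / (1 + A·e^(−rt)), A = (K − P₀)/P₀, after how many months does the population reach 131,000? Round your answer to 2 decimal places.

A = (175000 − 4230)/4230 = 40.37116
131000 = 175000/(1 + 40.37116·e^(−0.1023t)) → 1 + 40.37116·e^(−0.1023t) = 1.33588
e^(−0.1023t) = 0.00832 → t = ln(120.19595)/0.1023 = 4.78912/0.1023

t ≈ 46.81 months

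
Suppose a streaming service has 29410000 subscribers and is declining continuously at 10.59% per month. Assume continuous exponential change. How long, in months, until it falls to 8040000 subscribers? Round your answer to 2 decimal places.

8040000 = 29410000 · e^(-0.1059·t)
t = ln(8040000/29410000) / -0.1059 = ln(0.27338) / -0.1059 = -1.29691 / -0.1059

t ≈ 12.25 months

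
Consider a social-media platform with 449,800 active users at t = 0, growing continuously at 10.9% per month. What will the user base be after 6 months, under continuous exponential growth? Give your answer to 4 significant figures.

P(6) = 449800 · e^(0.109·6) = 449800 · e^(0.654)
= 449800 · 1.92322 ≈ 865063.61

≈ 865,100 active users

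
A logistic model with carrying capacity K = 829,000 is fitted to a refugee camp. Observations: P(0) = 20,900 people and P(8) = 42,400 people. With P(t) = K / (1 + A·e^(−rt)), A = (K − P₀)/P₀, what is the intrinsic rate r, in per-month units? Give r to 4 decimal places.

A = (829000 − 20900)/20900 = 38.66507
42400 = 829000/(1 + 38.66507·e^(−r·8)) → e^(−8r) = (19.55189 − 1)/38.66507 = 0.47981
r = −ln(0.47981)/8 = 0.73437/8

r ≈ 0.0918 per month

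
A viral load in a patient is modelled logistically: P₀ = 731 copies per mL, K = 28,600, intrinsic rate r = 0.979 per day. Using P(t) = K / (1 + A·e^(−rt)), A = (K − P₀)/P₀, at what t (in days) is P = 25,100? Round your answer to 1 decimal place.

A = (28600 − 731)/731 = 38.12449
25100 = 28600/(1 + 38.12449·e^(−0.979t)) → 1 + 38.12449·e^(−0.979t) = 1.13944
e^(−0.979t) = 0.003658 → t = ln(273.40704)/0.979 = 5.61096/0.979

t ≈ 5.7 days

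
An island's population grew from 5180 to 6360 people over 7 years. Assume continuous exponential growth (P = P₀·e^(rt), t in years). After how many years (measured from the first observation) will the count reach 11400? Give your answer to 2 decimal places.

r = ln(6360/5180) / 7 ≈ 0.029318 per year
t = ln(11400/5180) / r = 0.78881 / 0.029318 ≈ 26.906

t ≈ 26.91 years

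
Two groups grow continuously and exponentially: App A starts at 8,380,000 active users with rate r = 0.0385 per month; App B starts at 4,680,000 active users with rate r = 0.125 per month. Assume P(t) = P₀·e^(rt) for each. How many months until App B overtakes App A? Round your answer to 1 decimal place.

8380000·e^(0.0385t) = 4680000·e^(0.125t)
8380000/4680000 = e^((0.125 − 0.0385)t) → ln(1.7906) = 0.0865·t
t = 0.58255 / 0.0865

t ≈ 6.7 months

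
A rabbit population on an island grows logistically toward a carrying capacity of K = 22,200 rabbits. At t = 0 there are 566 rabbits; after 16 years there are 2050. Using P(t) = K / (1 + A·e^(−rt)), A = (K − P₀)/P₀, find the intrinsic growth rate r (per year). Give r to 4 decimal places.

r ≈ 0.0849 per year

A = (22200 − 566)/566 = 38.22261
2050 = 22200/(1 + 38.22261·e^(−r·16)) → e^(−16r) = (10.82927 − 1)/38.22261 = 0.257158
r = −ln(0.257158)/16 = 1.35806/16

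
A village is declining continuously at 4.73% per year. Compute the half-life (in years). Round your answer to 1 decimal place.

half-life ≈ 14.7 years

half-life = ln(2) / |r| = 0.69315 / 0.0473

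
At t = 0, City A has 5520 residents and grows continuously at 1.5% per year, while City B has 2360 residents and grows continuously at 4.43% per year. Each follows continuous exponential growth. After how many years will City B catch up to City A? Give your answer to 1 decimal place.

t ≈ 29.0 years

5520·e^(0.015t) = 2360·e^(0.0443t)
5520/2360 = e^((0.0443 − 0.015)t) → ln(2.33898) = 0.0293·t
t = 0.84972 / 0.0293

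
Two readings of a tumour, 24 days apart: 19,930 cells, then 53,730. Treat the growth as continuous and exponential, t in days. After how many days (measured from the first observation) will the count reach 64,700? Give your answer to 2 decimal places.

r = ln(53730/19930) / 24 ≈ 0.041323 per day
t = ln(64700/19930) / r = 1.17754 / 0.041323 ≈ 28.496

t ≈ 28.50 days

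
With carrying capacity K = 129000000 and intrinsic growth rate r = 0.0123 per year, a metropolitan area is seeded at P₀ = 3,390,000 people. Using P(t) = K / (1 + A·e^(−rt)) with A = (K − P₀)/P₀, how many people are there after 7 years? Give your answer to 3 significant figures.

≈ 3,690,000 people

A = (129000000 − 3390000)/3390000 = 37.0531
P(7) = 129000000 / (1 + 37.0531·e^(−0.0123·7)) = 129000000 / (1 + 37.0531·0.917502)
= 129000000 / 34.99631 ≈ 3686103.06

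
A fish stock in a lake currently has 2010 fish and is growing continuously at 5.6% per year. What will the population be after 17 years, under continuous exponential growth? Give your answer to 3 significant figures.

P(17) = 2010 · e^(0.056·17) = 2010 · e^(0.952)
= 2010 · 2.59089 ≈ 5207.68

≈ 5,210 fish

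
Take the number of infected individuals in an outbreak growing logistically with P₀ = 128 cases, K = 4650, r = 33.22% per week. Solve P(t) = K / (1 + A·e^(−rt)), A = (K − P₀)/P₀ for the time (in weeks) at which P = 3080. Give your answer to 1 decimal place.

A = (4650 − 128)/128 = 35.32812
3080 = 4650/(1 + 35.32812·e^(−0.3322t)) → 1 + 35.32812·e^(−0.3322t) = 1.50974
e^(−0.3322t) = 0.014429 → t = ln(69.30613)/0.3322 = 4.23853/0.3322

t ≈ 12.8 weeks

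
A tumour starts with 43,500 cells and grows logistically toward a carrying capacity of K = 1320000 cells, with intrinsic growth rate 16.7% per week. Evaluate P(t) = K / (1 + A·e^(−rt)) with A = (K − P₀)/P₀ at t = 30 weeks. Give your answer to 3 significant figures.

A = (1320000 − 43500)/43500 = 29.34483
P(30) = 1320000 / (1 + 29.34483·e^(−0.167·30)) = 1320000 / (1 + 29.34483·0.006671)
= 1320000 / 1.19576 ≈ 1103903.67

≈ 1,100,000 cells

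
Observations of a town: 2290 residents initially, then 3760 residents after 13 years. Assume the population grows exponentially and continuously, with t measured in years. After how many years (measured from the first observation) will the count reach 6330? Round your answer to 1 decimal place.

r = ln(3760/2290) / 13 ≈ 0.038144 per year
t = ln(6330/2290) / r = 1.01675 / 0.038144 ≈ 26.656

t ≈ 26.7 years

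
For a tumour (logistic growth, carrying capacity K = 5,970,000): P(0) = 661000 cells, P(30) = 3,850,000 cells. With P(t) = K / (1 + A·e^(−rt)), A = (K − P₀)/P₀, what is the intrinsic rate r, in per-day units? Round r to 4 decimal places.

A = (5970000 − 661000)/661000 = 8.03177
3850000 = 5970000/(1 + 8.03177·e^(−r·30)) → e^(−30r) = (1.55065 − 1)/8.03177 = 0.068559
r = −ln(0.068559)/30 = 2.68006/30

r ≈ 0.0893 per day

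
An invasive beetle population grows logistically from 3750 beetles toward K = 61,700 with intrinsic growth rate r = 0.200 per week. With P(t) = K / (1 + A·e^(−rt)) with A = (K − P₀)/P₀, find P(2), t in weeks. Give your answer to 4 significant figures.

≈ 5,432 beetles

A = (61700 − 3750)/3750 = 15.45333
P(2) = 61700 / (1 + 15.45333·e^(−0.2·2)) = 61700 / (1 + 15.45333·0.67032)
= 61700 / 11.35868 ≈ 5431.97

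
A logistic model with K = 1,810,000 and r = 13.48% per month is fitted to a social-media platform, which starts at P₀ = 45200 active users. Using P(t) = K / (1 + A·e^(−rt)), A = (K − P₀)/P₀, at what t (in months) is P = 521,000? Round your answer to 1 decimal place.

t ≈ 20.5 months

A = (1810000 − 45200)/45200 = 39.04425
521000 = 1810000/(1 + 39.04425·e^(−0.1348t)) → 1 + 39.04425·e^(−0.1348t) = 3.47409
e^(−0.1348t) = 0.063366 → t = ln(15.78127)/0.1348 = 2.75882/0.1348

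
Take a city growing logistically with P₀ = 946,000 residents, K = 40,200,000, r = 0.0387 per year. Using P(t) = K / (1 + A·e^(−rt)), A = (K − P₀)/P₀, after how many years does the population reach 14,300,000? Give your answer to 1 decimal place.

t ≈ 80.9 years

A = (40200000 − 946000)/946000 = 41.49471
14300000 = 40200000/(1 + 41.49471·e^(−0.0387t)) → 1 + 41.49471·e^(−0.0387t) = 2.81119
e^(−0.0387t) = 0.043649 → t = ln(22.91021)/0.0387 = 3.13158/0.0387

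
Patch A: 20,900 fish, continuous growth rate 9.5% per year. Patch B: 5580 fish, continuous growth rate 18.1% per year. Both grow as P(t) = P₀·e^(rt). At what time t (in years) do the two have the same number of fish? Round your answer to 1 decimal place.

20900·e^(0.095t) = 5580·e^(0.181t)
20900/5580 = e^((0.181 − 0.095)t) → ln(3.74552) = 0.086·t
t = 1.32056 / 0.086

t ≈ 15.4 years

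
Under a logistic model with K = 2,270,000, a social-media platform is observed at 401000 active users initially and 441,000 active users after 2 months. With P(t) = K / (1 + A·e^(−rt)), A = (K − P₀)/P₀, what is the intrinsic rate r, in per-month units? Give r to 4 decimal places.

A = (2270000 − 401000)/401000 = 4.66085
441000 = 2270000/(1 + 4.66085·e^(−r·2)) → e^(−2r) = (5.14739 − 1)/4.66085 = 0.889836
r = −ln(0.889836)/2 = 0.11672/2

r ≈ 0.0584 per month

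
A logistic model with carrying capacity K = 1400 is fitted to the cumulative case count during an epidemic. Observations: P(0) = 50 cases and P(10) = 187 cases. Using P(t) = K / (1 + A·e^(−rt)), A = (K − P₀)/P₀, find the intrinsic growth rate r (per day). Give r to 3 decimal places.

r ≈ 0.143 per day

A = (1400 − 50)/50 = 27
187 = 1400/(1 + 27·e^(−r·10)) → e^(−10r) = (7.48663 − 1)/27 = 0.240246
r = −ln(0.240246)/10 = 1.42609/10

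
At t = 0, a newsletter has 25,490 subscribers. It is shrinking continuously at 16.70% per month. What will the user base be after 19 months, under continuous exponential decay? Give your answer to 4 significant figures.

≈ 1,067 subscribers

P(19) = 25490 · e^(-0.167·19) = 25490 · e^(-3.173)
= 25490 · 0.04188 ≈ 1067.46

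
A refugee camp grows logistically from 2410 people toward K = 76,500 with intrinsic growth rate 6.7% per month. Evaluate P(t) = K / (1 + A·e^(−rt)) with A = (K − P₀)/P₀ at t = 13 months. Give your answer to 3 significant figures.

≈ 5,520 people

A = (76500 − 2410)/2410 = 30.74274
P(13) = 76500 / (1 + 30.74274·e^(−0.067·13)) = 76500 / (1 + 30.74274·0.418533)
= 76500 / 13.86684 ≈ 5516.76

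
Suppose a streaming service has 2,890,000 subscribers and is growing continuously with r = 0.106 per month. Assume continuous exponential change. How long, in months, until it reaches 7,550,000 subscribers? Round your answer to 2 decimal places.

7550000 = 2890000 · e^(0.106·t)
t = ln(7550000/2890000) / 0.106 = ln(2.61246) / 0.106 = 0.96029 / 0.106

t ≈ 9.06 months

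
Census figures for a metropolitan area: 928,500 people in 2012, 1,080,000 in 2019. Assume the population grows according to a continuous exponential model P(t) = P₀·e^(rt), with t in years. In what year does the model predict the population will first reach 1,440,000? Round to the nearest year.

year 2032

r = ln(1080000/928500) / 7 = 0.15115/7 ≈ 0.021592 per year
t = ln(1440000/928500) / r = 0.43883/0.021592 ≈ 20.32 years after 2012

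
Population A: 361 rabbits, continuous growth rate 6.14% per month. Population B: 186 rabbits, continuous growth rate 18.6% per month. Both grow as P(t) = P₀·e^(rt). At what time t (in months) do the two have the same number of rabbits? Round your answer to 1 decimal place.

361·e^(0.0614t) = 186·e^(0.186t)
361/186 = e^((0.186 − 0.0614)t) → ln(1.94086) = 0.1246·t
t = 0.66313 / 0.1246

t ≈ 5.3 months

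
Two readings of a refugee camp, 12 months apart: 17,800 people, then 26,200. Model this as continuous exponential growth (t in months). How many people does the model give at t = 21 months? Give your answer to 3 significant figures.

≈ 35,000 people

r = ln(26200/17800) / 12 ≈ 0.032213 per month
P(21) = 17800 · e^(0.032213·21) = 17800 · 1.96695 ≈ 35011.62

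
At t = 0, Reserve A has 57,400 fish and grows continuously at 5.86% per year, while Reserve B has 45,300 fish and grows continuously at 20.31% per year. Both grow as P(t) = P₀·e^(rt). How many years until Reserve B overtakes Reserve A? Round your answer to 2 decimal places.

57400·e^(0.0586t) = 45300·e^(0.2031t)
57400/45300 = e^((0.2031 − 0.0586)t) → ln(1.26711) = 0.1445·t
t = 0.23674 / 0.1445

t ≈ 1.64 years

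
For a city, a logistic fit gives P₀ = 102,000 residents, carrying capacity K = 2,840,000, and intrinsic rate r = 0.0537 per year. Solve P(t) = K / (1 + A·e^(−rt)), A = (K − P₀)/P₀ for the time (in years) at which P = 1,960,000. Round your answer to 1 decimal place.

t ≈ 76.2 years

A = (2840000 − 102000)/102000 = 26.84314
1960000 = 2840000/(1 + 26.84314·e^(−0.0537t)) → 1 + 26.84314·e^(−0.0537t) = 1.44898
e^(−0.0537t) = 0.016726 → t = ln(59.78699)/0.0537 = 4.09079/0.0537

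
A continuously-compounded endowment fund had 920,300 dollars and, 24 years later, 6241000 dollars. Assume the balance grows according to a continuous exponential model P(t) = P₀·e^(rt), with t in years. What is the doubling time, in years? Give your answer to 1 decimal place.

r = ln(6241000/920300) / 24 = ln(6.78148) / 24 ≈ 0.079758 per year
doubling time = ln 2 / |r| = 0.69315 / 0.079758

doubling time ≈ 8.7 years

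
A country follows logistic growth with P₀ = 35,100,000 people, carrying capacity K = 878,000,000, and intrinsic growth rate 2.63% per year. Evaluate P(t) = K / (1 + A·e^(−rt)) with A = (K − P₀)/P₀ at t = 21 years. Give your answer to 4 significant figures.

≈ 59,230,000 people

A = (878000000 − 35100000)/35100000 = 24.01425
P(21) = 878000000 / (1 + 24.01425·e^(−0.0263·21)) = 878000000 / (1 + 24.01425·0.575624)
= 878000000 / 14.82318 ≈ 59231538.15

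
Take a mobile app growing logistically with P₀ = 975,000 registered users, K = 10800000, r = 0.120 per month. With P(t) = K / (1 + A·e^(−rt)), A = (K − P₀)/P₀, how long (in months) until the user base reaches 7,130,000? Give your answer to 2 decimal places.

A = (10800000 − 975000)/975000 = 10.07692
7130000 = 10800000/(1 + 10.07692·e^(−0.12t)) → 1 + 10.07692·e^(−0.12t) = 1.51473
e^(−0.12t) = 0.05108 → t = ln(19.57724)/0.12 = 2.97437/0.12

t ≈ 24.79 months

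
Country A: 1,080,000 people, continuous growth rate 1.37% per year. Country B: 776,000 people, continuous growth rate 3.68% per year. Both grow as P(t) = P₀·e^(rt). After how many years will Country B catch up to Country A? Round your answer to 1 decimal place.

1080000·e^(0.0137t) = 776000·e^(0.0368t)
1080000/776000 = e^((0.0368 − 0.0137)t) → ln(1.39175) = 0.0231·t
t = 0.33056 / 0.0231

t ≈ 14.3 years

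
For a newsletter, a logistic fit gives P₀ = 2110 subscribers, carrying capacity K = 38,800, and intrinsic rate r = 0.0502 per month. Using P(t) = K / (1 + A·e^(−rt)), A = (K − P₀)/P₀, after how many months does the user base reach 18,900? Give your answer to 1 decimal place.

t ≈ 55.9 months

A = (38800 − 2110)/2110 = 17.38863
18900 = 38800/(1 + 17.38863·e^(−0.0502t)) → 1 + 17.38863·e^(−0.0502t) = 2.05291
e^(−0.0502t) = 0.060552 → t = ln(16.51483)/0.0502 = 2.80426/0.0502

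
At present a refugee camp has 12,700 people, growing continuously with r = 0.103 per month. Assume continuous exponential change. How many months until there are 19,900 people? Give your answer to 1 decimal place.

19900 = 12700 · e^(0.103·t)
t = ln(19900/12700) / 0.103 = ln(1.56693) / 0.103 = 0.44912 / 0.103

t ≈ 4.4 months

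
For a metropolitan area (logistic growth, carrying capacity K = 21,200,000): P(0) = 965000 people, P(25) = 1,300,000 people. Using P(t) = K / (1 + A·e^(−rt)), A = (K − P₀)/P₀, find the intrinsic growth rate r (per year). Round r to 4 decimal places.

r ≈ 0.0126 per year

A = (21200000 − 965000)/965000 = 20.96891
1300000 = 21200000/(1 + 20.96891·e^(−r·25)) → e^(−25r) = (16.30769 − 1)/20.96891 = 0.730018
r = −ln(0.730018)/25 = 0.31469/25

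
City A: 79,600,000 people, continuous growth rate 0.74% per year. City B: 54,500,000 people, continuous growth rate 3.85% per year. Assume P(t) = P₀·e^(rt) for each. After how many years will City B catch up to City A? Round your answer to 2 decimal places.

t ≈ 12.18 years

79600000·e^(0.0074t) = 54500000·e^(0.0385t)
79600000/54500000 = e^((0.0385 − 0.0074)t) → ln(1.46055) = 0.0311·t
t = 0.37881 / 0.0311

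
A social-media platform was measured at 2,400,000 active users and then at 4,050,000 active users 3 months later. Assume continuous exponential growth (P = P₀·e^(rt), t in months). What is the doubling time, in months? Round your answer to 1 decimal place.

doubling time ≈ 4.0 months

r = ln(4050000/2400000) / 3 = ln(1.6875) / 3 ≈ 0.174416 per month
doubling time = ln 2 / |r| = 0.69315 / 0.174416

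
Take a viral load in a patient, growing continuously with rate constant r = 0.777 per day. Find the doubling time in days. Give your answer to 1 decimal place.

doubling time ≈ 0.9 days

doubling time = ln(2) / |r| = 0.69315 / 0.777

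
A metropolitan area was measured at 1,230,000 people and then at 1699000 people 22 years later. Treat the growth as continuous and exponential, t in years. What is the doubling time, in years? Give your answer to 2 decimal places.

r = ln(1699000/1230000) / 22 = ln(1.3813) / 22 ≈ 0.014683 per year
doubling time = ln 2 / |r| = 0.69315 / 0.014683

doubling time ≈ 47.21 years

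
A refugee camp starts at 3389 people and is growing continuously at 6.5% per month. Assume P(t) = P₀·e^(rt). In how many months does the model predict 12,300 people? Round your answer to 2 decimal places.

12300 = 3389 · e^(0.065·t)
t = ln(12300/3389) / 0.065 = ln(3.62939) / 0.065 = 1.28906 / 0.065

t ≈ 19.83 months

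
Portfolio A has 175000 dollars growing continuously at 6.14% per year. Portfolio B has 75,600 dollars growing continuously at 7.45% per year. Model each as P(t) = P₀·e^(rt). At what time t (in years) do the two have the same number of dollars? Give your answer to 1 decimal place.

t ≈ 64.1 years

175000·e^(0.0614t) = 75600·e^(0.0745t)
175000/75600 = e^((0.0745 − 0.0614)t) → ln(2.31481) = 0.0131·t
t = 0.83933 / 0.0131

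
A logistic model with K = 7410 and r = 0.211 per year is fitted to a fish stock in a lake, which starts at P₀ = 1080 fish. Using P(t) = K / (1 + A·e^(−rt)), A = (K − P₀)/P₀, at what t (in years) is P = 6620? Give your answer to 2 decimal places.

A = (7410 − 1080)/1080 = 5.86111
6620 = 7410/(1 + 5.86111·e^(−0.211t)) → 1 + 5.86111·e^(−0.211t) = 1.11934
e^(−0.211t) = 0.020361 → t = ln(49.11463)/0.211 = 3.89416/0.211

t ≈ 18.46 years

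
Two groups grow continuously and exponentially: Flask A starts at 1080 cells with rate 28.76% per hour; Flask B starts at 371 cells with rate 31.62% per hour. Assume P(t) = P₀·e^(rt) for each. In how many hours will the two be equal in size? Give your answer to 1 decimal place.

t ≈ 37.4 hours

1080·e^(0.2876t) = 371·e^(0.3162t)
1080/371 = e^((0.3162 − 0.2876)t) → ln(2.91105) = 0.0286·t
t = 1.06851 / 0.0286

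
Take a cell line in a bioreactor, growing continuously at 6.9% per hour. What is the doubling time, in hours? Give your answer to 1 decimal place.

doubling time = ln(2) / |r| = 0.69315 / 0.069

doubling time ≈ 10.0 hours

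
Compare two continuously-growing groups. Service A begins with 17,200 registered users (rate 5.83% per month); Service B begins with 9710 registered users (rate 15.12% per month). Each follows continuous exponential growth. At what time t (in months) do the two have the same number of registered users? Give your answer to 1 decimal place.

t ≈ 6.2 months

17200·e^(0.0583t) = 9710·e^(0.1512t)
17200/9710 = e^((0.1512 − 0.0583)t) → ln(1.77137) = 0.0929·t
t = 0.57175 / 0.0929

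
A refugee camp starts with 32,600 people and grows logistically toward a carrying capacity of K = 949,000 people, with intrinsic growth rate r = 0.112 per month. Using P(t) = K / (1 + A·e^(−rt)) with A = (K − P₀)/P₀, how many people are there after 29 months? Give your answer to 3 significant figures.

A = (949000 − 32600)/32600 = 28.11043
P(29) = 949000 / (1 + 28.11043·e^(−0.112·29)) = 949000 / (1 + 28.11043·0.038852)
= 949000 / 2.09214 ≈ 453602.16

≈ 454,000 people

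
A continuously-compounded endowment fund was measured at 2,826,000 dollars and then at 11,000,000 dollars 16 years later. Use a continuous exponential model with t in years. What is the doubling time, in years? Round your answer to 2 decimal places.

doubling time ≈ 8.16 years

r = ln(11000000/2826000) / 16 = ln(3.89243) / 16 ≈ 0.08494 per year
doubling time = ln 2 / |r| = 0.69315 / 0.08494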